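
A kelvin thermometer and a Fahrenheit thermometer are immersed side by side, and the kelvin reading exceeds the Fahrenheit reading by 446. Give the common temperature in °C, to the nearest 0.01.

Let x be the kelvin reading; then the Fahrenheit reading is 1.8·x - 459.67.
(1.8·x - 459.67) - x = -446  ⇒  (0.8)·x = 13.67  ⇒  x = 17.0875 K.
In Celsius: 17.0875 - 273.15 = -256.06°C.

-256.06°C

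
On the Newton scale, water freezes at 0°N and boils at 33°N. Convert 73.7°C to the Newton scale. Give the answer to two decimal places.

Linearly onto the Newton scale: 0 + (73.7000 / 100) × (33 - 0) = 24.32°N.

24.32°N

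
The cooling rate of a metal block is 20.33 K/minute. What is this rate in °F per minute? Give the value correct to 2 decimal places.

36.59 °F/minute

Since only a temperature interval is involved, the additive offset between the scales drops out.
A change of 1 K is a change of 1.8°F, so 20.33 × 1.8 = 36.59.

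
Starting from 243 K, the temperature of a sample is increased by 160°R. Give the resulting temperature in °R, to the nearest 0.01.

597.40°R

Initial temperature in Celsius: 243 - 273.15 = -30.1500°C.
The 160°R change is an interval, so only the factor 5/9 applies: +160 × 5/9 = +88.8889°C.
Final Celsius temperature: -30.1500 + 88.8889 = 58.7389°C.
In Rankine: 58.7389 × 1.8 + 491.67 = 597.40°R.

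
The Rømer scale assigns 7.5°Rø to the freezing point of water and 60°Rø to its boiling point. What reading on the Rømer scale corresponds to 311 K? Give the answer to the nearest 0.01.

27.37°Rø

First in Celsius: 311 - 273.15 = 37.8500°C.
Linearly onto the Rømer scale: 7.5 + (37.8500 / 100) × (60 - 7.5) = 27.37°Rø.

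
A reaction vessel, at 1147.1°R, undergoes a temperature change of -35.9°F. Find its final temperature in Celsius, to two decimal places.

344.18°C

Initial temperature in Celsius: (1147.1 - 491.67) × 5/9 = 364.1278°C.
The 35.9°F change is an interval, so only the factor 5/9 applies: -35.9 × 5/9 = -19.9444°C.
Final Celsius temperature: 364.1278 - 19.9444 = 344.1833°C.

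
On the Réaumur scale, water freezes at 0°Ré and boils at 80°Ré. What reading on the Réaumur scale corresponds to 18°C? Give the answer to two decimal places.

Linearly onto the Réaumur scale: 0 + (18.0000 / 100) × (80 - 0) = 14.40°Ré.

14.40°Ré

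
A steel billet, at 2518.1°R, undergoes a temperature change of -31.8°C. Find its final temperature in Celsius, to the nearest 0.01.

Initial temperature in Celsius: (2518.1 - 491.67) × 5/9 = 1125.7944°C.
Final Celsius temperature: 1125.7944 - 31.8000 = 1093.9944°C.

1093.99°C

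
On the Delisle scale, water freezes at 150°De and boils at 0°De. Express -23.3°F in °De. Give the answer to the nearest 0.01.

196.08°De

First in Celsius: (-23.3 - 32) × 5/9 = -30.7222°C.
Linearly onto the Delisle scale: 150 + (-30.7222 / 100) × (0 - 150) = 196.08°De.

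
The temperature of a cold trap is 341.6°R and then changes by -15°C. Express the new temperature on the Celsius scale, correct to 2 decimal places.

Initial temperature in Celsius: (341.6 - 491.67) × 5/9 = -83.3722°C.
Final Celsius temperature: -83.3722 - 15.0000 = -98.3722°C.

-98.37°C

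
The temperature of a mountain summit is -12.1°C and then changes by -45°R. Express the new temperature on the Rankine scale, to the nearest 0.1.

424.9°R

The 45°R change is an interval, so only the factor 5/9 applies: -45 × 5/9 = -25.0000°C.
Final Celsius temperature: -12.1000 - 25.0000 = -37.1000°C.
In Rankine: -37.1000 × 1.8 + 491.67 = 424.9°R.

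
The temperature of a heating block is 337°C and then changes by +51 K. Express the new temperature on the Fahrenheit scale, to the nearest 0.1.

The 51 K change is an interval; Kelvin and Celsius degrees are the same size, so ΔC = +51°C.
Final Celsius temperature: 337.0000 + 51.0000 = 388.0000°C.
In Fahrenheit: 388.0000 × 1.8 + 32 = 730.4°F.

730.4°F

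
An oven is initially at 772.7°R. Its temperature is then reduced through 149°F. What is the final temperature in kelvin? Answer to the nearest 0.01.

346.50 K

Initial temperature in Celsius: (772.7 - 491.67) × 5/9 = 156.1278°C.
The 149°F change is an interval, so only the factor 5/9 applies: -149 × 5/9 = -82.7778°C.
Final Celsius temperature: 156.1278 - 82.7778 = 73.3500°C.
In kelvin: 73.3500 + 273.15 = 346.50 K.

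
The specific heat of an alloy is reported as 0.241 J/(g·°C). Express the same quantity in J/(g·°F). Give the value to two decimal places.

0.13 J/(g·°F)

The quantity depends on a temperature interval, so only the ratio of degree sizes applies; the offset between the scales is irrelevant.
A change of 1°F is a change of 5/9°C, so per °F the value is 0.241 × 5/9 = 0.13.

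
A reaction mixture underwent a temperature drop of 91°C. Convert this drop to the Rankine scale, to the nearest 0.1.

163.8°R

Only the scale ratio 1.8 matters for a change in temperature.
91 × 1.8 = 163.8.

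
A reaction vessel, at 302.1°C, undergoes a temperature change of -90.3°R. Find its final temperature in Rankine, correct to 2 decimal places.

945.15°R

The 90.3°R change is an interval, so only the factor 5/9 applies: -90.3 × 5/9 = -50.1667°C.
Final Celsius temperature: 302.1000 - 50.1667 = 251.9333°C.
In Rankine: 251.9333 × 1.8 + 491.67 = 945.15°R.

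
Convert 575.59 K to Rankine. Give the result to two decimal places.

1036.06°R

In Celsius: 575.59 - 273.15 = 302.4400°C.
In Rankine: 302.4400 × 1.8 + 491.67 = 1036.06°R.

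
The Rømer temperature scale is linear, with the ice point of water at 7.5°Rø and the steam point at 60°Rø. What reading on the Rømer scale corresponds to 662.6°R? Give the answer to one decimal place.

57.4°Rø

First in Celsius: (662.6 - 491.67) × 5/9 = 94.9611°C.
Linearly onto the Rømer scale: 7.5 + (94.9611 / 100) × (60 - 7.5) = 57.4°Rø.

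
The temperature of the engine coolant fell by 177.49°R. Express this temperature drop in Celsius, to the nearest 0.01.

98.61°C

Only the scale ratio 5/9 matters for a change in temperature.
177.49 × 5/9 = 98.61.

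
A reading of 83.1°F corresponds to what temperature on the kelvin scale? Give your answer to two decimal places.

301.54 K

In Celsius: (83.1 - 32) × 5/9 = 28.3889°C.
In kelvin: 28.3889 + 273.15 = 301.54 K.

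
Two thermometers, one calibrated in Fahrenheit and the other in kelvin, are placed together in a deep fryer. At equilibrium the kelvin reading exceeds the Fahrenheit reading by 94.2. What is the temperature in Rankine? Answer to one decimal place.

822.3°R

Let x be the Fahrenheit reading; then the kelvin reading is 5/9·x + 255.372.
(5/9·x + 255.372) - x = 94.2  ⇒  (-4/9)·x = -161.172  ⇒  x = 362.6375°F.
In Celsius: (362.6375 - 32) × 5/9 = 183.6875°C.
In Rankine: 183.6875 × 1.8 + 491.67 = 822.3°R.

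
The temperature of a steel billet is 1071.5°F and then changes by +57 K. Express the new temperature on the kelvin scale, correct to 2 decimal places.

907.65 K

Initial temperature in Celsius: (1071.5 - 32) × 5/9 = 577.5000°C.
The 57 K change is an interval; Kelvin and Celsius degrees are the same size, so ΔC = +57°C.
Final Celsius temperature: 577.5000 + 57.0000 = 634.5000°C.
In kelvin: 634.5000 + 273.15 = 907.65 K.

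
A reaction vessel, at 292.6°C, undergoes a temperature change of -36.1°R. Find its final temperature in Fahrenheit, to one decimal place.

522.6°F

The 36.1°R change is an interval, so only the factor 5/9 applies: -36.1 × 5/9 = -20.0556°C.
Final Celsius temperature: 292.6000 - 20.0556 = 272.5444°C.
In Fahrenheit: 272.5444 × 1.8 + 32 = 522.6°F.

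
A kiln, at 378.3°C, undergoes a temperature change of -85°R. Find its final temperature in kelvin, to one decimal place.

The 85°R change is an interval, so only the factor 5/9 applies: -85 × 5/9 = -47.2222°C.
Final Celsius temperature: 378.3000 - 47.2222 = 331.0778°C.
In kelvin: 331.0778 + 273.15 = 604.2 K.

604.2 K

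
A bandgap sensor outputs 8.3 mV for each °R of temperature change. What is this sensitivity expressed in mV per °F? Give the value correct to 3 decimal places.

8.300 mV per °F

Since only a temperature interval is involved, the additive offset between the scales drops out.
A change of 1°F is a change of 1°R, so per °F the value is 8.3 × 1 = 8.300.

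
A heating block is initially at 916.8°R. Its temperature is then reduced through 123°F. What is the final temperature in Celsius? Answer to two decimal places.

Initial temperature in Celsius: (916.8 - 491.67) × 5/9 = 236.1833°C.
The 123°F change is an interval, so only the factor 5/9 applies: -123 × 5/9 = -68.3333°C.
Final Celsius temperature: 236.1833 - 68.3333 = 167.8500°C.

167.85°C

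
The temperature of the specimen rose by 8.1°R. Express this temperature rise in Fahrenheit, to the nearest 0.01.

8.10°F

Rankine and Fahrenheit degrees are the same size, so the interval is unchanged: 8.10.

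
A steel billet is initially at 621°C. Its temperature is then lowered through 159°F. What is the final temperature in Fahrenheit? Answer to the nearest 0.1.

The 159°F change is an interval, so only the factor 5/9 applies: -159 × 5/9 = -88.3333°C.
Final Celsius temperature: 621.0000 - 88.3333 = 532.6667°C.
In Fahrenheit: 532.6667 × 1.8 + 32 = 990.8°F.

990.8°F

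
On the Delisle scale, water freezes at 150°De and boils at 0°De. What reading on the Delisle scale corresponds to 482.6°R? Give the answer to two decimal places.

First in Celsius: (482.6 - 491.67) × 5/9 = -5.0389°C.
Linearly onto the Delisle scale: 150 + (-5.0389 / 100) × (0 - 150) = 157.56°De.

157.56°De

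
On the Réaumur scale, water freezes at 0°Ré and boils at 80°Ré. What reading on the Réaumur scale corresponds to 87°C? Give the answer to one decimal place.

Linearly onto the Réaumur scale: 0 + (87.0000 / 100) × (80 - 0) = 69.6°Ré.

69.6°Ré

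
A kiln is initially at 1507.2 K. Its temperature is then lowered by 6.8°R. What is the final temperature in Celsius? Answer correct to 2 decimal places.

1230.27°C

Initial temperature in Celsius: 1507.2 - 273.15 = 1234.0500°C.
The 6.8°R change is an interval, so only the factor 5/9 applies: -6.8 × 5/9 = -3.7778°C.
Final Celsius temperature: 1234.0500 - 3.7778 = 1230.2722°C.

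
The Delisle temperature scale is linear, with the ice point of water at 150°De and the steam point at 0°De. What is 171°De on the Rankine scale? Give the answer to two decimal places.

466.47°R

Linear interpolation between the fixed points: C = (171 - 150) × 100 / (0 - 150) = -14.0000°C.
Then -14.0000 × 1.8 + 491.67 = 466.47°R.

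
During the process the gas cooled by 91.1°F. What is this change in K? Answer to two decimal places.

50.61 K

Only the scale ratio 5/9 matters for a change in temperature.
91.1 × 5/9 = 50.61.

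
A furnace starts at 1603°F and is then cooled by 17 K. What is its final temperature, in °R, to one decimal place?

Initial temperature in Celsius: (1603 - 32) × 5/9 = 872.7778°C.
The 17 K change is an interval; Kelvin and Celsius degrees are the same size, so ΔC = -17°C.
Final Celsius temperature: 872.7778 - 17.0000 = 855.7778°C.
In Rankine: 855.7778 × 1.8 + 491.67 = 2032.1°R.

2032.1°R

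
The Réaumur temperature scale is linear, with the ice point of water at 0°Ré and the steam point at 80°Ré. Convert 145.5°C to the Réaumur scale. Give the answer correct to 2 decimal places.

116.40°Ré

Linearly onto the Réaumur scale: 0 + (145.5000 / 100) × (80 - 0) = 116.40°Ré.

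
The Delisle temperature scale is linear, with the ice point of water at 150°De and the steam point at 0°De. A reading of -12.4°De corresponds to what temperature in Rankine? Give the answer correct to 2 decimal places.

Linear interpolation between the fixed points: C = (-12.4 - 150) × 100 / (0 - 150) = 108.2667°C.
Then 108.2667 × 1.8 + 491.67 = 686.55°R.

686.55°R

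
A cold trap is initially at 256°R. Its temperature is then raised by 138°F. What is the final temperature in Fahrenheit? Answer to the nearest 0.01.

-65.67°F

Initial temperature in Celsius: (256 - 491.67) × 5/9 = -130.9278°C.
The 138°F change is an interval, so only the factor 5/9 applies: +138 × 5/9 = +76.6667°C.
Final Celsius temperature: -130.9278 + 76.6667 = -54.2611°C.
In Fahrenheit: -54.2611 × 1.8 + 32 = -65.67°F.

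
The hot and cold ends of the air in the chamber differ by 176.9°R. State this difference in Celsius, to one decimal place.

98.3°C

For a temperature interval the offset drops out; only the factor 5/9 applies.
176.9 × 5/9 = 98.3.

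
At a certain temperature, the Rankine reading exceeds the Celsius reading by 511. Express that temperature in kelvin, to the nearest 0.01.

297.31 K

Let x be the Celsius reading; then the Rankine reading is 1.8·x + 491.67.
(1.8·x + 491.67) - x = 511  ⇒  (0.8)·x = 19.33  ⇒  x = 24.1625°C.
In kelvin: 24.1625 + 273.15 = 297.31 K.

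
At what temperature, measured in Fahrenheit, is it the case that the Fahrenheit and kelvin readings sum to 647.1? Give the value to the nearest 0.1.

251.8°F

Let F be the Fahrenheit reading. The kelvin reading is K = 5/9·F + 255.372.
Require F + K = 647.1: (14/9)·F + 255.372 = 647.1.
F = (647.1 - 255.372) / (14/9) = 251.8.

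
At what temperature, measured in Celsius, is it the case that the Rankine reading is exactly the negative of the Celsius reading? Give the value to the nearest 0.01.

-175.60°C

Let C be the Celsius reading. The Rankine reading is R = 1.8·C + 491.67.
Require R = -1·C: 1.8·C + 491.67 = -1·C.
(2.8)·C = -491.67  ⇒  C = -175.60.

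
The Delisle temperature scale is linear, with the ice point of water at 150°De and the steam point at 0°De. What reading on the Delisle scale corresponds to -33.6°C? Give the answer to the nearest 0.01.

Linearly onto the Delisle scale: 150 + (-33.6000 / 100) × (0 - 150) = 200.40°De.

200.40°De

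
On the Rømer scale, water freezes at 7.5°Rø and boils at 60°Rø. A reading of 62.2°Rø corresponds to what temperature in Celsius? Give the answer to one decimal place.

104.2°C

Linear interpolation between the fixed points: C = (62.2 - 7.5) × 100 / (60 - 7.5) = 104.1905°C.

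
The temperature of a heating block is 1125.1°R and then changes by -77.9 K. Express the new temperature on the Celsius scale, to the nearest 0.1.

Initial temperature in Celsius: (1125.1 - 491.67) × 5/9 = 351.9056°C.
The 77.9 K change is an interval; Kelvin and Celsius degrees are the same size, so ΔC = -77.9°C.
Final Celsius temperature: 351.9056 - 77.9000 = 274.0056°C.

274.0°C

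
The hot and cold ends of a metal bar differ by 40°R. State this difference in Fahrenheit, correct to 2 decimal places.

Rankine and Fahrenheit degrees are the same size, so the interval is unchanged: 40.00.

40.00°F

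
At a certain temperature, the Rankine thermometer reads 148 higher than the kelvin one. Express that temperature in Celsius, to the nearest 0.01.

-88.15°C

Let x be the kelvin reading; then the Rankine reading is 1.8·x.
(1.8·x) - x = 148  ⇒  (0.8)·x = 148  ⇒  x = 185.0000 K.
In Celsius: 185 - 273.15 = -88.15°C.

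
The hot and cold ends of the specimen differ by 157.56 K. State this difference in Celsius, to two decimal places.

157.56°C

Kelvin and Celsius degrees are the same size, so the interval is unchanged: 157.56.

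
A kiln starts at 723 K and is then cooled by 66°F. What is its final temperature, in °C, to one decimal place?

413.2°C

Initial temperature in Celsius: 723 - 273.15 = 449.8500°C.
The 66°F change is an interval, so only the factor 5/9 applies: -66 × 5/9 = -36.6667°C.
Final Celsius temperature: 449.8500 - 36.6667 = 413.1833°C.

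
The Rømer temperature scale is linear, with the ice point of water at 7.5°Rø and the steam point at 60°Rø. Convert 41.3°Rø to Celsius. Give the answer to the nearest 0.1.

Linear interpolation between the fixed points: C = (41.3 - 7.5) × 100 / (60 - 7.5) = 64.3810°C.

64.4°C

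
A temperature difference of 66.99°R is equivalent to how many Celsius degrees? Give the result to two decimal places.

37.22°C

Only the scale ratio 5/9 matters for a change in temperature.
66.99 × 5/9 = 37.22.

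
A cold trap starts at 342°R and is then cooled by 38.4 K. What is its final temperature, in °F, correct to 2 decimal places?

-186.79°F

Initial temperature in Celsius: (342 - 491.67) × 5/9 = -83.1500°C.
The 38.4 K change is an interval; Kelvin and Celsius degrees are the same size, so ΔC = -38.4°C.
Final Celsius temperature: -83.1500 - 38.4000 = -121.5500°C.
In Fahrenheit: -121.5500 × 1.8 + 32 = -186.79°F.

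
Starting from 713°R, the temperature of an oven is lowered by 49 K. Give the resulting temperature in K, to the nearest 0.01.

Initial temperature in Celsius: (713 - 491.67) × 5/9 = 122.9611°C.
The 49 K change is an interval; Kelvin and Celsius degrees are the same size, so ΔC = -49°C.
Final Celsius temperature: 122.9611 - 49.0000 = 73.9611°C.
In kelvin: 73.9611 + 273.15 = 347.11 K.

347.11 K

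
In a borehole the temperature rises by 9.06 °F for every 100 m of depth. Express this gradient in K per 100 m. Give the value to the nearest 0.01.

5.03 K/100 m

The quantity depends on a temperature interval, so only the ratio of degree sizes applies; the offset between the scales is irrelevant.
A change of 1°F is a change of 5/9 K, so 9.06 × 5/9 = 5.03.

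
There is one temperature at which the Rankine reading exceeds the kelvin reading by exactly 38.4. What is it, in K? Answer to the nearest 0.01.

Let K be the kelvin reading. The Rankine reading is R = 1.8·K.
Require R - K = 38.4: (0.8)·K = 38.4.
K = (38.4) / (0.8) = 48.00.

48.00 K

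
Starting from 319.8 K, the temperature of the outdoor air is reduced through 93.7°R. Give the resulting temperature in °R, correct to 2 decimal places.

481.94°R

Initial temperature in Celsius: 319.8 - 273.15 = 46.6500°C.
The 93.7°R change is an interval, so only the factor 5/9 applies: -93.7 × 5/9 = -52.0556°C.
Final Celsius temperature: 46.6500 - 52.0556 = -5.4056°C.
In Rankine: -5.4056 × 1.8 + 491.67 = 481.94°R.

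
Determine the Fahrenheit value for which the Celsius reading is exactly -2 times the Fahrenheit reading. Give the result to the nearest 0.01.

6.96°F

Let F be the Fahrenheit reading. The Celsius reading is C = 5/9·F - 17.7778.
Require C = -2·F: 5/9·F - 17.7778 = -2·F.
(23/9)·F = 17.7778  ⇒  F = 6.96.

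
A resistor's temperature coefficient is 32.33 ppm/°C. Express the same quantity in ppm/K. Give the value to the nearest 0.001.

32.330 ppm/K

Since only a temperature interval is involved, the additive offset between the scales drops out.
A change of 1 K is a change of 1°C, so per K the value is 32.33 × 1 = 32.330.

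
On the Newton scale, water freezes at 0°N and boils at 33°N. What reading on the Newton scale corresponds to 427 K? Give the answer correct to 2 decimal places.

50.77°N

First in Celsius: 427 - 273.15 = 153.8500°C.
Linearly onto the Newton scale: 0 + (153.8500 / 100) × (33 - 0) = 50.77°N.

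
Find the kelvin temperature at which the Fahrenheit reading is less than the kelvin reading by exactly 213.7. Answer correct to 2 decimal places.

307.46 K

Let K be the kelvin reading. The Fahrenheit reading is F = 1.8·K - 459.67.
Require F - K = -213.7: (0.8)·K - 459.67 = -213.7.
K = (-213.7 + 459.67) / (0.8) = 307.46.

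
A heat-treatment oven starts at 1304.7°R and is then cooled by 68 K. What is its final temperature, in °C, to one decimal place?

383.7°C

Initial temperature in Celsius: (1304.7 - 491.67) × 5/9 = 451.6833°C.
The 68 K change is an interval; Kelvin and Celsius degrees are the same size, so ΔC = -68°C.
Final Celsius temperature: 451.6833 - 68.0000 = 383.6833°C.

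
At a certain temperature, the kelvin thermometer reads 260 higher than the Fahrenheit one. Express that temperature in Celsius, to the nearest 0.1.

-23.6°C

Let x be the Fahrenheit reading; then the kelvin reading is 5/9·x + 255.372.
(5/9·x + 255.372) - x = 260  ⇒  (-4/9)·x = 4.62778  ⇒  x = -10.4125°F.
In Celsius: (-10.4125 - 32) × 5/9 = -23.6°C.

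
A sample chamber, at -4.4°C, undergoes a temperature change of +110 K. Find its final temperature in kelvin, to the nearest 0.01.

The 110 K change is an interval; Kelvin and Celsius degrees are the same size, so ΔC = +110°C.
Final Celsius temperature: -4.4000 + 110.0000 = 105.6000°C.
In kelvin: 105.6000 + 273.15 = 378.75 K.

378.75 K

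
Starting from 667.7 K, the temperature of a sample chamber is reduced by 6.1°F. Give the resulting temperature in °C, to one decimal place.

Initial temperature in Celsius: 667.7 - 273.15 = 394.5500°C.
The 6.1°F change is an interval, so only the factor 5/9 applies: -6.1 × 5/9 = -3.3889°C.
Final Celsius temperature: 394.5500 - 3.3889 = 391.1611°C.

391.2°C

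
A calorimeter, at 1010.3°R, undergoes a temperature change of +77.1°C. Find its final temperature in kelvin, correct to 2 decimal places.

Initial temperature in Celsius: (1010.3 - 491.67) × 5/9 = 288.1278°C.
Final Celsius temperature: 288.1278 + 77.1000 = 365.2278°C.
In kelvin: 365.2278 + 273.15 = 638.38 K.

638.38 K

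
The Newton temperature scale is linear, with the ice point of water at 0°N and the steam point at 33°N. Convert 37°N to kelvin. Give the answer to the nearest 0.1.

385.3 K

Linear interpolation between the fixed points: C = (37 - 0) × 100 / (33 - 0) = 112.1212°C.
Then 112.1212 + 273.15 = 385.3 K.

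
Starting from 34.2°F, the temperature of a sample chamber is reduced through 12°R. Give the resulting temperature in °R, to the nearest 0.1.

481.9°R

Initial temperature in Celsius: (34.2 - 32) × 5/9 = 1.2222°C.
The 12°R change is an interval, so only the factor 5/9 applies: -12 × 5/9 = -6.6667°C.
Final Celsius temperature: 1.2222 - 6.6667 = -5.4444°C.
In Rankine: -5.4444 × 1.8 + 491.67 = 481.9°R.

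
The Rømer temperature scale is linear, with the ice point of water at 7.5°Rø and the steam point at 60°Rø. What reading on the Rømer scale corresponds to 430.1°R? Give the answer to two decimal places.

-10.46°Rø

First in Celsius: (430.1 - 491.67) × 5/9 = -34.2056°C.
Linearly onto the Rømer scale: 7.5 + (-34.2056 / 100) × (60 - 7.5) = -10.46°Rø.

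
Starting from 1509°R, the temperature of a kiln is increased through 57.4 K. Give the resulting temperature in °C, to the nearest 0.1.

Initial temperature in Celsius: (1509 - 491.67) × 5/9 = 565.1833°C.
The 57.4 K change is an interval; Kelvin and Celsius degrees are the same size, so ΔC = +57.4°C.
Final Celsius temperature: 565.1833 + 57.4000 = 622.5833°C.

622.6°C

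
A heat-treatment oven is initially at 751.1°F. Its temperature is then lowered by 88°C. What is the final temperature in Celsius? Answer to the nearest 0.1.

Initial temperature in Celsius: (751.1 - 32) × 5/9 = 399.5000°C.
Final Celsius temperature: 399.5000 - 88.0000 = 311.5000°C.

311.5°C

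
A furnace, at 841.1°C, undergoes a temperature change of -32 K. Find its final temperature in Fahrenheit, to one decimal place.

The 32 K change is an interval; Kelvin and Celsius degrees are the same size, so ΔC = -32°C.
Final Celsius temperature: 841.1000 - 32.0000 = 809.1000°C.
In Fahrenheit: 809.1000 × 1.8 + 32 = 1488.4°F.

1488.4°F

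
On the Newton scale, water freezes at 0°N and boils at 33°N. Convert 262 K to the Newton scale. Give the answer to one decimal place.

-3.7°N

First in Celsius: 262 - 273.15 = -11.1500°C.
Linearly onto the Newton scale: 0 + (-11.1500 / 100) × (33 - 0) = -3.7°N.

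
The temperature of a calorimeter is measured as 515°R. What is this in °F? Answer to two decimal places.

55.33°F

In Celsius: (515 - 491.67) × 5/9 = 12.9611°C.
In Fahrenheit: 12.9611 × 1.8 + 32 = 55.33°F.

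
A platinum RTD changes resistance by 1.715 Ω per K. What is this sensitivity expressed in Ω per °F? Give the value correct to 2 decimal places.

Since only a temperature interval is involved, the additive offset between the scales drops out.
A change of 1°F is a change of 5/9 K, so per °F the value is 1.715 × 5/9 = 0.95.

0.95 Ω per °F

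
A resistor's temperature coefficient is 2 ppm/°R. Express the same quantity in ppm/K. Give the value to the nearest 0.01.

The quantity depends on a temperature interval, so only the ratio of degree sizes applies; the offset between the scales is irrelevant.
A change of 1 K is a change of 1.8°R, so per K the value is 2 × 1.8 = 3.60.

3.60 ppm/K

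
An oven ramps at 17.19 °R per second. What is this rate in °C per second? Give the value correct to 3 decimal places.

9.550 °C/second

The quantity depends on a temperature interval, so only the ratio of degree sizes applies; the offset between the scales is irrelevant.
A change of 1°R is a change of 5/9°C, so 17.19 × 5/9 = 9.550.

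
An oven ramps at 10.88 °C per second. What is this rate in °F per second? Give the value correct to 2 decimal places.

19.58 °F/second

Since only a temperature interval is involved, the additive offset between the scales drops out.
A change of 1°C is a change of 1.8°F, so 10.88 × 1.8 = 19.58.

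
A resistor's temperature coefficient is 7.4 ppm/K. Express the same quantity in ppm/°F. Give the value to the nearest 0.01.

Since only a temperature interval is involved, the additive offset between the scales drops out.
A change of 1°F is a change of 5/9 K, so per °F the value is 7.4 × 5/9 = 4.11.

4.11 ppm/°F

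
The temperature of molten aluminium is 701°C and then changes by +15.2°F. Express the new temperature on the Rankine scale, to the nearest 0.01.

The 15.2°F change is an interval, so only the factor 5/9 applies: +15.2 × 5/9 = +8.4444°C.
Final Celsius temperature: 701.0000 + 8.4444 = 709.4444°C.
In Rankine: 709.4444 × 1.8 + 491.67 = 1768.67°R.

1768.67°R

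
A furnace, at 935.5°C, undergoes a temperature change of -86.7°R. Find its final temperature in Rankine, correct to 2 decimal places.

The 86.7°R change is an interval, so only the factor 5/9 applies: -86.7 × 5/9 = -48.1667°C.
Final Celsius temperature: 935.5000 - 48.1667 = 887.3333°C.
In Rankine: 887.3333 × 1.8 + 491.67 = 2088.87°R.

2088.87°R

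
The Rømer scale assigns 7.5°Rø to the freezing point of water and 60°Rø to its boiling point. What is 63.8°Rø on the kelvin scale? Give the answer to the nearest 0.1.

Linear interpolation between the fixed points: C = (63.8 - 7.5) × 100 / (60 - 7.5) = 107.2381°C.
Then 107.2381 + 273.15 = 380.4 K.

380.4 K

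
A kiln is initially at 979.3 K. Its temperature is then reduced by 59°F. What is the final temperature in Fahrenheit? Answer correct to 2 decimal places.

1244.07°F

Initial temperature in Celsius: 979.3 - 273.15 = 706.1500°C.
The 59°F change is an interval, so only the factor 5/9 applies: -59 × 5/9 = -32.7778°C.
Final Celsius temperature: 706.1500 - 32.7778 = 673.3722°C.
In Fahrenheit: 673.3722 × 1.8 + 32 = 1244.07°F.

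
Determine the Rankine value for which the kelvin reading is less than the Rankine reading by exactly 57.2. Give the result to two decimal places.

Let R be the Rankine reading. The kelvin reading is K = 5/9·R.
Require K - R = -57.2: (-4/9)·R = -57.2.
R = (-57.2) / (-4/9) = 128.70.

128.70°R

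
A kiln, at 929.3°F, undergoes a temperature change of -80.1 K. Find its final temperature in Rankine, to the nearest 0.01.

Initial temperature in Celsius: (929.3 - 32) × 5/9 = 498.5000°C.
The 80.1 K change is an interval; Kelvin and Celsius degrees are the same size, so ΔC = -80.1°C.
Final Celsius temperature: 498.5000 - 80.1000 = 418.4000°C.
In Rankine: 418.4000 × 1.8 + 491.67 = 1244.79°R.

1244.79°R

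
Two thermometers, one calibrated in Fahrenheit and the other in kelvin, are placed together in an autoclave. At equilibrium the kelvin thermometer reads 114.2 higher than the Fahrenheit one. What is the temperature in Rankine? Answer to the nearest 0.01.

777.31°R

Let x be the Fahrenheit reading; then the kelvin reading is 5/9·x + 255.372.
(5/9·x + 255.372) - x = 114.2  ⇒  (-4/9)·x = -141.172  ⇒  x = 317.6375°F.
In Celsius: (317.6375 - 32) × 5/9 = 158.6875°C.
In Rankine: 158.6875 × 1.8 + 491.67 = 777.31°R.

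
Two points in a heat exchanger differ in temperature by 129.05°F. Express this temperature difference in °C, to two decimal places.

71.69°C

Only the scale ratio 5/9 matters for a change in temperature.
129.05 × 5/9 = 71.69.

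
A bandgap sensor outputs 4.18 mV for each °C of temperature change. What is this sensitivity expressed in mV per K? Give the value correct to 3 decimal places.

The quantity depends on a temperature interval, so only the ratio of degree sizes applies; the offset between the scales is irrelevant.
A change of 1 K is a change of 1°C, so per K the value is 4.18 × 1 = 4.180.

4.180 mV per K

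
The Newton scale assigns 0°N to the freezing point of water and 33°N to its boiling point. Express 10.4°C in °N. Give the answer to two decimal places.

3.43°N

Linearly onto the Newton scale: 0 + (10.4000 / 100) × (33 - 0) = 3.43°N.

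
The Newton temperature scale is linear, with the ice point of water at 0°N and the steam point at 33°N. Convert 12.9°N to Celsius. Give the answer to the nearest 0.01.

39.09°C

Linear interpolation between the fixed points: C = (12.9 - 0) × 100 / (33 - 0) = 39.0909°C.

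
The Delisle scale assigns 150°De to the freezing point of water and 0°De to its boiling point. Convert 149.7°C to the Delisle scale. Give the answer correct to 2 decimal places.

-74.55°De

Linearly onto the Delisle scale: 150 + (149.7000 / 100) × (0 - 150) = -74.55°De.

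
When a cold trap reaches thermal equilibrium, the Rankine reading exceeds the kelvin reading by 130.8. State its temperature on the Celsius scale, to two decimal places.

-109.65°C

Let x be the Rankine reading; then the kelvin reading is 5/9·x.
(5/9·x) - x = -130.8  ⇒  (-4/9)·x = -130.8  ⇒  x = 294.3000°R.
In Celsius: (294.3 - 491.67) × 5/9 = -109.65°C.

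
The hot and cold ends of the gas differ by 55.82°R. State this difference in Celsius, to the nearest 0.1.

31.0°C

An interval of 1°R corresponds to 5/9°C.
55.82 × 5/9 = 31.0.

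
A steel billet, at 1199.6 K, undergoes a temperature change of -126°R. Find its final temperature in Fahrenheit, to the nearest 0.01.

1573.61°F

Initial temperature in Celsius: 1199.6 - 273.15 = 926.4500°C.
The 126°R change is an interval, so only the factor 5/9 applies: -126 × 5/9 = -70.0000°C.
Final Celsius temperature: 926.4500 - 70.0000 = 856.4500°C.
In Fahrenheit: 856.4500 × 1.8 + 32 = 1573.61°F.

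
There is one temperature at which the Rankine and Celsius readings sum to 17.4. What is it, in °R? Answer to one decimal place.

186.8°R

Let R be the Rankine reading. The Celsius reading is C = 5/9·R - 273.15.
Require R + C = 17.4: (14/9)·R - 273.15 = 17.4.
R = (17.4 + 273.15) / (14/9) = 186.8.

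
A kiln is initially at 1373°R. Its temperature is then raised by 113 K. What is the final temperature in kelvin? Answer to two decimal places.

Initial temperature in Celsius: (1373 - 491.67) × 5/9 = 489.6278°C.
The 113 K change is an interval; Kelvin and Celsius degrees are the same size, so ΔC = +113°C.
Final Celsius temperature: 489.6278 + 113.0000 = 602.6278°C.
In kelvin: 602.6278 + 273.15 = 875.78 K.

875.78 K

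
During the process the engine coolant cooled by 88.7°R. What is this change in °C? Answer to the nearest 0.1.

For a temperature interval the offset drops out; only the factor 5/9 applies.
88.7 × 5/9 = 49.3.

49.3°C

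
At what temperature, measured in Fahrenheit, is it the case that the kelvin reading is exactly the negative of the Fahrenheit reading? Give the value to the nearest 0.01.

-164.17°F

Let F be the Fahrenheit reading. The kelvin reading is K = 5/9·F + 255.372.
Require K = -1·F: 5/9·F + 255.372 = -1·F.
(14/9)·F = -255.372  ⇒  F = -164.17.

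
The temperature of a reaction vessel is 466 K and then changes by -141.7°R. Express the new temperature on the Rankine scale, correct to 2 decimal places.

697.10°R

Initial temperature in Celsius: 466 - 273.15 = 192.8500°C.
The 141.7°R change is an interval, so only the factor 5/9 applies: -141.7 × 5/9 = -78.7222°C.
Final Celsius temperature: 192.8500 - 78.7222 = 114.1278°C.
In Rankine: 114.1278 × 1.8 + 491.67 = 697.10°R.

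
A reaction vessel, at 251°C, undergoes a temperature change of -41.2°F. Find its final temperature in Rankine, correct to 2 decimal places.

The 41.2°F change is an interval, so only the factor 5/9 applies: -41.2 × 5/9 = -22.8889°C.
Final Celsius temperature: 251.0000 - 22.8889 = 228.1111°C.
In Rankine: 228.1111 × 1.8 + 491.67 = 902.27°R.

902.27°R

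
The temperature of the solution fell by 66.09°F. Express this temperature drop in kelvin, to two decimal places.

For a temperature interval the offset drops out; only the factor 5/9 applies.
66.09 × 5/9 = 36.72.

36.72 K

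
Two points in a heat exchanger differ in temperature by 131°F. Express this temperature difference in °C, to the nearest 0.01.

Only the scale ratio 5/9 matters for a change in temperature.
131 × 5/9 = 72.78.

72.78°C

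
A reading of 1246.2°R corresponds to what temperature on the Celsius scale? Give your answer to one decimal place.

In Celsius: (1246.2 - 491.67) × 5/9 = 419.1833°C.

419.2°C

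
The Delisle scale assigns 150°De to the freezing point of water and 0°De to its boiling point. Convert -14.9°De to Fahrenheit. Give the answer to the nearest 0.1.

Linear interpolation between the fixed points: C = (-14.9 - 150) × 100 / (0 - 150) = 109.9333°C.
Then 109.9333 × 1.8 + 32 = 229.9°F.

229.9°F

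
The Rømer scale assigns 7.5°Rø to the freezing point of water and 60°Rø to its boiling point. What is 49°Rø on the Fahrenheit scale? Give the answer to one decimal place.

174.3°F

Linear interpolation between the fixed points: C = (49 - 7.5) × 100 / (60 - 7.5) = 79.0476°C.
Then 79.0476 × 1.8 + 32 = 174.3°F.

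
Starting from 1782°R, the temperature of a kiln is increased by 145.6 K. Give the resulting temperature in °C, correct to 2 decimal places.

Initial temperature in Celsius: (1782 - 491.67) × 5/9 = 716.8500°C.
The 145.6 K change is an interval; Kelvin and Celsius degrees are the same size, so ΔC = +145.6°C.
Final Celsius temperature: 716.8500 + 145.6000 = 862.4500°C.

862.45°C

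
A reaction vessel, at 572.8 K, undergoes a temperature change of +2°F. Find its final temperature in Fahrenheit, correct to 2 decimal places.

Initial temperature in Celsius: 572.8 - 273.15 = 299.6500°C.
The 2°F change is an interval, so only the factor 5/9 applies: +2 × 5/9 = +1.1111°C.
Final Celsius temperature: 299.6500 + 1.1111 = 300.7611°C.
In Fahrenheit: 300.7611 × 1.8 + 32 = 573.37°F.

573.37°F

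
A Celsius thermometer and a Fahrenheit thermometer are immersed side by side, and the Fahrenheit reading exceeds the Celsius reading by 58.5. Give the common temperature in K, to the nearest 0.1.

Let x be the Celsius reading; then the Fahrenheit reading is 1.8·x + 32.
(1.8·x + 32) - x = 58.5  ⇒  (0.8)·x = 26.5  ⇒  x = 33.1250°C.
In kelvin: 33.1250 + 273.15 = 306.3 K.

306.3 K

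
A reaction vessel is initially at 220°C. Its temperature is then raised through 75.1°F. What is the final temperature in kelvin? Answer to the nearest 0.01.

534.87 K

The 75.1°F change is an interval, so only the factor 5/9 applies: +75.1 × 5/9 = +41.7222°C.
Final Celsius temperature: 220.0000 + 41.7222 = 261.7222°C.
In kelvin: 261.7222 + 273.15 = 534.87 K.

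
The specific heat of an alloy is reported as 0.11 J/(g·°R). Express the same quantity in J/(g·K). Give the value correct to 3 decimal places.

The quantity depends on a temperature interval, so only the ratio of degree sizes applies; the offset between the scales is irrelevant.
A change of 1 K is a change of 1.8°R, so per K the value is 0.11 × 1.8 = 0.198.

0.198 J/(g·K)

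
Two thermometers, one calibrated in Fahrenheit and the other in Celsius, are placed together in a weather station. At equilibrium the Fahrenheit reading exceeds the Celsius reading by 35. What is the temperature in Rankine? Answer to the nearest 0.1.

498.4°R

Let x be the Fahrenheit reading; then the Celsius reading is 5/9·x - 17.7778.
(5/9·x - 17.7778) - x = -35  ⇒  (-4/9)·x = -17.2222  ⇒  x = 38.7500°F.
In Celsius: (38.75 - 32) × 5/9 = 3.7500°C.
In Rankine: 3.7500 × 1.8 + 491.67 = 498.4°R.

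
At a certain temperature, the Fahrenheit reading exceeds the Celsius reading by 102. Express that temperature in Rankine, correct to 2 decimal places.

649.17°R

Let x be the Fahrenheit reading; then the Celsius reading is 5/9·x - 17.7778.
(5/9·x - 17.7778) - x = -102  ⇒  (-4/9)·x = -84.2222  ⇒  x = 189.5000°F.
In Celsius: (189.5 - 32) × 5/9 = 87.5000°C.
In Rankine: 87.5000 × 1.8 + 491.67 = 649.17°R.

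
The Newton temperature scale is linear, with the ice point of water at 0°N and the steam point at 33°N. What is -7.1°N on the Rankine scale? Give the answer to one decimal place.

Linear interpolation between the fixed points: C = (-7.1 - 0) × 100 / (33 - 0) = -21.5152°C.
Then -21.5152 × 1.8 + 491.67 = 452.9°R.

452.9°R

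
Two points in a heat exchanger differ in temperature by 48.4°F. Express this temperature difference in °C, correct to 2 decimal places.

An interval of 1°F corresponds to 5/9°C.
48.4 × 5/9 = 26.89.

26.89°C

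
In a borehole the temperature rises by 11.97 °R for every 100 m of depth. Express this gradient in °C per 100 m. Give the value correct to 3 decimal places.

6.650 °C/100 m

The quantity depends on a temperature interval, so only the ratio of degree sizes applies; the offset between the scales is irrelevant.
A change of 1°R is a change of 5/9°C, so 11.97 × 5/9 = 6.650.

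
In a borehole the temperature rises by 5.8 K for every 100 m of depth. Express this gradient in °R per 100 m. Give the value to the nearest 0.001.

10.440 °R/100 m

Since only a temperature interval is involved, the additive offset between the scales drops out.
A change of 1 K is a change of 1.8°R, so 5.8 × 1.8 = 10.440.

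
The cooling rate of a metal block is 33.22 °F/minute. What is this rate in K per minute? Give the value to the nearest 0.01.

The quantity depends on a temperature interval, so only the ratio of degree sizes applies; the offset between the scales is irrelevant.
A change of 1°F is a change of 5/9 K, so 33.22 × 5/9 = 18.46.

18.46 K/minute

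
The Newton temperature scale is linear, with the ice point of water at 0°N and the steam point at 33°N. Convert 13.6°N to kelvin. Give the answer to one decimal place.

Linear interpolation between the fixed points: C = (13.6 - 0) × 100 / (33 - 0) = 41.2121°C.
Then 41.2121 + 273.15 = 314.4 K.

314.4 K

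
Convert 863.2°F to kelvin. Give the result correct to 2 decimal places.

734.93 K

In Celsius: (863.2 - 32) × 5/9 = 461.7778°C.
In kelvin: 461.7778 + 273.15 = 734.93 K.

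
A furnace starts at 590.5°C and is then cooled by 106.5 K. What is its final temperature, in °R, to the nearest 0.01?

The 106.5 K change is an interval; Kelvin and Celsius degrees are the same size, so ΔC = -106.5°C.
Final Celsius temperature: 590.5000 - 106.5000 = 484.0000°C.
In Rankine: 484.0000 × 1.8 + 491.67 = 1362.87°R.

1362.87°R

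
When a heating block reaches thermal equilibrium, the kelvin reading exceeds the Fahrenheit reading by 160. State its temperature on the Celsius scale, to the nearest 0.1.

101.4°C

Let x be the Fahrenheit reading; then the kelvin reading is 5/9·x + 255.372.
(5/9·x + 255.372) - x = 160  ⇒  (-4/9)·x = -95.3722  ⇒  x = 214.5875°F.
In Celsius: (214.5875 - 32) × 5/9 = 101.4°C.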